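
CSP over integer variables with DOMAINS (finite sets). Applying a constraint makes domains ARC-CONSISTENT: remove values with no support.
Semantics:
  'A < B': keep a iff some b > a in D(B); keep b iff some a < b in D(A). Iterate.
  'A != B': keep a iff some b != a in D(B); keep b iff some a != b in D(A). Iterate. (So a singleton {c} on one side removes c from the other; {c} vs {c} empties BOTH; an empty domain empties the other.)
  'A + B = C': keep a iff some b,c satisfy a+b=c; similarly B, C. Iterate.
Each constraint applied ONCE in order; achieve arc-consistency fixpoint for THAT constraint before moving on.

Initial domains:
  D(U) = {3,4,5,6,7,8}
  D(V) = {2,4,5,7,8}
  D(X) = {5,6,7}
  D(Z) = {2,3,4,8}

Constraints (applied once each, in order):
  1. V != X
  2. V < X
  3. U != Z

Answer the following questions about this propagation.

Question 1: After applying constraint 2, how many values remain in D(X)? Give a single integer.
Answer: 3

Derivation:
Constraint 1 (V != X) on D(V)={2,4,5,7,8} D(X)={5,6,7}: no change
Constraint 2 (V < X) on D(V)={2,4,5,7,8} D(X)={5,6,7}: V {2,4,5,7,8}->{2,4,5}
So after constraint 2: D(X)={5,6,7}, size = 3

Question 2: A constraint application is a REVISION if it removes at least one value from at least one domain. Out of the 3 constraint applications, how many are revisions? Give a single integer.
Constraint 1 (V != X) on D(V)={2,4,5,7,8} D(X)={5,6,7}: no change => not a revision
Constraint 2 (V < X) on D(V)={2,4,5,7,8} D(X)={5,6,7}: V {2,4,5,7,8}->{2,4,5} => REVISION
Constraint 3 (U != Z) on D(U)={3,4,5,6,7,8} D(Z)={2,3,4,8}: no change => not a revision
Total revisions = 1

Answer: 1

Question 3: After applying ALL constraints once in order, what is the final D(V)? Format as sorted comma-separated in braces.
Constraint 1 (V != X) on D(V)={2,4,5,7,8} D(X)={5,6,7}: no change
Constraint 2 (V < X) on D(V)={2,4,5,7,8} D(X)={5,6,7}: V {2,4,5,7,8}->{2,4,5}
Constraint 3 (U != Z) on D(U)={3,4,5,6,7,8} D(Z)={2,3,4,8}: no change
So after all 3 constraints: D(V) = {2,4,5}

Answer: {2,4,5}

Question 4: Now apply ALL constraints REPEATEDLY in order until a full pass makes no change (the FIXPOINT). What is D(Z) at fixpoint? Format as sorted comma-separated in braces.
pass 0 (initial): D(Z)={2,3,4,8}
pass 1: V {2,4,5,7,8}->{2,4,5}
pass 2: no change
Fixpoint after 2 passes: D(Z) = {2,3,4,8}

Answer: {2,3,4,8}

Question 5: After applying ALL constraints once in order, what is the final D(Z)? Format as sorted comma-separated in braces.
Answer: {2,3,4,8}

Derivation:
Constraint 1 (V != X) on D(V)={2,4,5,7,8} D(X)={5,6,7}: no change
Constraint 2 (V < X) on D(V)={2,4,5,7,8} D(X)={5,6,7}: V {2,4,5,7,8}->{2,4,5}
Constraint 3 (U != Z) on D(U)={3,4,5,6,7,8} D(Z)={2,3,4,8}: no change
So after all 3 constraints: D(Z) = {2,3,4,8}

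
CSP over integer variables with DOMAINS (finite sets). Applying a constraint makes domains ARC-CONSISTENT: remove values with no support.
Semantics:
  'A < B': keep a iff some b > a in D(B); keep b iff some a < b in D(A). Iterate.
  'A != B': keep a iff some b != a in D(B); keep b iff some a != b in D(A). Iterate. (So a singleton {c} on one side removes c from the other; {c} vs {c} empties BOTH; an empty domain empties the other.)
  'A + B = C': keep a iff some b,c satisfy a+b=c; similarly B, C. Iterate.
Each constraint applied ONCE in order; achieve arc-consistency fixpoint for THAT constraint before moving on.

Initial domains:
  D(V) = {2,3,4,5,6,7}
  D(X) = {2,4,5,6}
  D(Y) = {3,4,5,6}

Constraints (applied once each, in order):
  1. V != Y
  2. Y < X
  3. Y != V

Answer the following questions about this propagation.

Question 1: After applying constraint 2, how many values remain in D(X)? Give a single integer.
Constraint 1 (V != Y) on D(V)={2,3,4,5,6,7} D(Y)={3,4,5,6}: no change
Constraint 2 (Y < X) on D(Y)={3,4,5,6} D(X)={2,4,5,6}: Y {3,4,5,6}->{3,4,5}; X {2,4,5,6}->{4,5,6}
So after constraint 2: D(X)={4,5,6}, size = 3

Answer: 3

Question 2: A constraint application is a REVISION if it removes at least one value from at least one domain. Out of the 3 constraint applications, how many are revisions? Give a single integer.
Answer: 1

Derivation:
Constraint 1 (V != Y) on D(V)={2,3,4,5,6,7} D(Y)={3,4,5,6}: no change => not a revision
Constraint 2 (Y < X) on D(Y)={3,4,5,6} D(X)={2,4,5,6}: Y {3,4,5,6}->{3,4,5}; X {2,4,5,6}->{4,5,6} => REVISION
Constraint 3 (Y != V) on D(Y)={3,4,5} D(V)={2,3,4,5,6,7}: no change => not a revision
Total revisions = 1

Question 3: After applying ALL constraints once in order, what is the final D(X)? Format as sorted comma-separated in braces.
Answer: {4,5,6}

Derivation:
Constraint 1 (V != Y) on D(V)={2,3,4,5,6,7} D(Y)={3,4,5,6}: no change
Constraint 2 (Y < X) on D(Y)={3,4,5,6} D(X)={2,4,5,6}: Y {3,4,5,6}->{3,4,5}; X {2,4,5,6}->{4,5,6}
Constraint 3 (Y != V) on D(Y)={3,4,5} D(V)={2,3,4,5,6,7}: no change
So after all 3 constraints: D(X) = {4,5,6}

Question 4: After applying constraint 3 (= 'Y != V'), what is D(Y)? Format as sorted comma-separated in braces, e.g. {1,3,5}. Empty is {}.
Answer: {3,4,5}

Derivation:
Constraint 1 (V != Y) on D(V)={2,3,4,5,6,7} D(Y)={3,4,5,6}: no change
Constraint 2 (Y < X) on D(Y)={3,4,5,6} D(X)={2,4,5,6}: Y {3,4,5,6}->{3,4,5}; X {2,4,5,6}->{4,5,6}
Constraint 3 (Y != V) on D(Y)={3,4,5} D(V)={2,3,4,5,6,7}: no change
So after constraint 3: D(Y) = {3,4,5}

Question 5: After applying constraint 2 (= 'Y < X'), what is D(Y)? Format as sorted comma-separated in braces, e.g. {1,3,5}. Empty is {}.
Constraint 1 (V != Y) on D(V)={2,3,4,5,6,7} D(Y)={3,4,5,6}: no change
Constraint 2 (Y < X) on D(Y)={3,4,5,6} D(X)={2,4,5,6}: Y {3,4,5,6}->{3,4,5}; X {2,4,5,6}->{4,5,6}
So after constraint 2: D(Y) = {3,4,5}

Answer: {3,4,5}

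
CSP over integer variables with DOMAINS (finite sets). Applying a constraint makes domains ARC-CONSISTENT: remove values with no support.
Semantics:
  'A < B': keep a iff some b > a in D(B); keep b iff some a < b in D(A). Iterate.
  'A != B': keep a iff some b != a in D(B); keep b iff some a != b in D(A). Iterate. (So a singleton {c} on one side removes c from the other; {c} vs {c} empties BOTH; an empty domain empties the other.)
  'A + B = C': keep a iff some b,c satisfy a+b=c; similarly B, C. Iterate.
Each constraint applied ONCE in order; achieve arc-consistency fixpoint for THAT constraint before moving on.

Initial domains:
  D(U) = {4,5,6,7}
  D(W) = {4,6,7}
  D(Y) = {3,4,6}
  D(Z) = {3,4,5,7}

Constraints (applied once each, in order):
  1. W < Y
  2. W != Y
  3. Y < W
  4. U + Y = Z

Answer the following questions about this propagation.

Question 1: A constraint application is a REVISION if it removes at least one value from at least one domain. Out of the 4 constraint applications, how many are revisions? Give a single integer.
Constraint 1 (W < Y) on D(W)={4,6,7} D(Y)={3,4,6}: W {4,6,7}->{4}; Y {3,4,6}->{6} => REVISION
Constraint 2 (W != Y) on D(W)={4} D(Y)={6}: no change => not a revision
Constraint 3 (Y < W) on D(Y)={6} D(W)={4}: Y {6}->{}; W {4}->{} => REVISION
Constraint 4 (U + Y = Z) on D(U)={4,5,6,7} D(Y)={} D(Z)={3,4,5,7}: U {4,5,6,7}->{}; Z {3,4,5,7}->{} => REVISION
Total revisions = 3

Answer: 3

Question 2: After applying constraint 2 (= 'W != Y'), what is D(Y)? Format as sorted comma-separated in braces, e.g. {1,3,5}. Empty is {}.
Constraint 1 (W < Y) on D(W)={4,6,7} D(Y)={3,4,6}: W {4,6,7}->{4}; Y {3,4,6}->{6}
Constraint 2 (W != Y) on D(W)={4} D(Y)={6}: no change
So after constraint 2: D(Y) = {6}

Answer: {6}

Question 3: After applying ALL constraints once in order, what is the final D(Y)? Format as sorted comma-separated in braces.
Answer: {}

Derivation:
Constraint 1 (W < Y) on D(W)={4,6,7} D(Y)={3,4,6}: W {4,6,7}->{4}; Y {3,4,6}->{6}
Constraint 2 (W != Y) on D(W)={4} D(Y)={6}: no change
Constraint 3 (Y < W) on D(Y)={6} D(W)={4}: Y {6}->{}; W {4}->{}
Constraint 4 (U + Y = Z) on D(U)={4,5,6,7} D(Y)={} D(Z)={3,4,5,7}: U {4,5,6,7}->{}; Z {3,4,5,7}->{}
So after all 4 constraints: D(Y) = {}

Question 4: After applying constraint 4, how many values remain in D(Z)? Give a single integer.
Answer: 0

Derivation:
Constraint 1 (W < Y) on D(W)={4,6,7} D(Y)={3,4,6}: W {4,6,7}->{4}; Y {3,4,6}->{6}
Constraint 2 (W != Y) on D(W)={4} D(Y)={6}: no change
Constraint 3 (Y < W) on D(Y)={6} D(W)={4}: Y {6}->{}; W {4}->{}
Constraint 4 (U + Y = Z) on D(U)={4,5,6,7} D(Y)={} D(Z)={3,4,5,7}: U {4,5,6,7}->{}; Z {3,4,5,7}->{}
So after constraint 4: D(Z)={}, size = 0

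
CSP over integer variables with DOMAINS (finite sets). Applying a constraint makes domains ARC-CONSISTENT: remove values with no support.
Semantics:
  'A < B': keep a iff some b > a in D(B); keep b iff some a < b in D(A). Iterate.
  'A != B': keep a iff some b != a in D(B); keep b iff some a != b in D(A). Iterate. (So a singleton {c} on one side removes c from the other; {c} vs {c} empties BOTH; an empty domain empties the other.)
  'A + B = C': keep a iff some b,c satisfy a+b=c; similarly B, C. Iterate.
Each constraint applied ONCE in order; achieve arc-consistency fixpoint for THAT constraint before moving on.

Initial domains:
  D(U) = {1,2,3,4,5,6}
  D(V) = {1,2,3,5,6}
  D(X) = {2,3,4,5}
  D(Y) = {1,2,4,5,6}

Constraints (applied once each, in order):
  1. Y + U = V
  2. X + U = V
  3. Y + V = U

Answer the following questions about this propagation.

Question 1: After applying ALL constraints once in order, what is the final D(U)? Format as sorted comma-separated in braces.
Constraint 1 (Y + U = V) on D(Y)={1,2,4,5,6} D(U)={1,2,3,4,5,6} D(V)={1,2,3,5,6}: Y {1,2,4,5,6}->{1,2,4,5}; U {1,2,3,4,5,6}->{1,2,3,4,5}; V {1,2,3,5,6}->{2,3,5,6}
Constraint 2 (X + U = V) on D(X)={2,3,4,5} D(U)={1,2,3,4,5} D(V)={2,3,5,6}: U {1,2,3,4,5}->{1,2,3,4}; V {2,3,5,6}->{3,5,6}
Constraint 3 (Y + V = U) on D(Y)={1,2,4,5} D(V)={3,5,6} D(U)={1,2,3,4}: Y {1,2,4,5}->{1}; V {3,5,6}->{3}; U {1,2,3,4}->{4}
So after all 3 constraints: D(U) = {4}

Answer: {4}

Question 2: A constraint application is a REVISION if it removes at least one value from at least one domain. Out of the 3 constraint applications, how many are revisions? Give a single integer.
Answer: 3

Derivation:
Constraint 1 (Y + U = V) on D(Y)={1,2,4,5,6} D(U)={1,2,3,4,5,6} D(V)={1,2,3,5,6}: Y {1,2,4,5,6}->{1,2,4,5}; U {1,2,3,4,5,6}->{1,2,3,4,5}; V {1,2,3,5,6}->{2,3,5,6} => REVISION
Constraint 2 (X + U = V) on D(X)={2,3,4,5} D(U)={1,2,3,4,5} D(V)={2,3,5,6}: U {1,2,3,4,5}->{1,2,3,4}; V {2,3,5,6}->{3,5,6} => REVISION
Constraint 3 (Y + V = U) on D(Y)={1,2,4,5} D(V)={3,5,6} D(U)={1,2,3,4}: Y {1,2,4,5}->{1}; V {3,5,6}->{3}; U {1,2,3,4}->{4} => REVISION
Total revisions = 3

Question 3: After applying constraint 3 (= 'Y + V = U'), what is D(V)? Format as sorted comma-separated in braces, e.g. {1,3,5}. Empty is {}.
Constraint 1 (Y + U = V) on D(Y)={1,2,4,5,6} D(U)={1,2,3,4,5,6} D(V)={1,2,3,5,6}: Y {1,2,4,5,6}->{1,2,4,5}; U {1,2,3,4,5,6}->{1,2,3,4,5}; V {1,2,3,5,6}->{2,3,5,6}
Constraint 2 (X + U = V) on D(X)={2,3,4,5} D(U)={1,2,3,4,5} D(V)={2,3,5,6}: U {1,2,3,4,5}->{1,2,3,4}; V {2,3,5,6}->{3,5,6}
Constraint 3 (Y + V = U) on D(Y)={1,2,4,5} D(V)={3,5,6} D(U)={1,2,3,4}: Y {1,2,4,5}->{1}; V {3,5,6}->{3}; U {1,2,3,4}->{4}
So after constraint 3: D(V) = {3}

Answer: {3}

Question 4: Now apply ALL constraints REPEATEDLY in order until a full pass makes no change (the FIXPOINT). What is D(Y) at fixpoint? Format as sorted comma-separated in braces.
Answer: {}

Derivation:
pass 0 (initial): D(Y)={1,2,4,5,6}
pass 1: U {1,2,3,4,5,6}->{4}; V {1,2,3,5,6}->{3}; Y {1,2,4,5,6}->{1}
pass 2: U {4}->{}; V {3}->{}; X {2,3,4,5}->{}; Y {1}->{}
pass 3: no change
Fixpoint after 3 passes: D(Y) = {}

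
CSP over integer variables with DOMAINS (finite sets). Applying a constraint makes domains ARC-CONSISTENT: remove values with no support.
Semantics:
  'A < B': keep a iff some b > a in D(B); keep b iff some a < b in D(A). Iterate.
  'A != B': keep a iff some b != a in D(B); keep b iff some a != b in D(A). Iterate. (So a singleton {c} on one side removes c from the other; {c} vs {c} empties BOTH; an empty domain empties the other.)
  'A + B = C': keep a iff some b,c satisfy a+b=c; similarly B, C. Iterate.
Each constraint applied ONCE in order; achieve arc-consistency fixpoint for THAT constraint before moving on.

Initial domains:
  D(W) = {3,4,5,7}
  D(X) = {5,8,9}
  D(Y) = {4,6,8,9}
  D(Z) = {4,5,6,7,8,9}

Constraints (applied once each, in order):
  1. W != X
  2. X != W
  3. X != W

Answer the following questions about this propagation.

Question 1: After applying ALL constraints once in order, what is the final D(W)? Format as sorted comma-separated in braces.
Answer: {3,4,5,7}

Derivation:
Constraint 1 (W != X) on D(W)={3,4,5,7} D(X)={5,8,9}: no change
Constraint 2 (X != W) on D(X)={5,8,9} D(W)={3,4,5,7}: no change
Constraint 3 (X != W) on D(X)={5,8,9} D(W)={3,4,5,7}: no change
So after all 3 constraints: D(W) = {3,4,5,7}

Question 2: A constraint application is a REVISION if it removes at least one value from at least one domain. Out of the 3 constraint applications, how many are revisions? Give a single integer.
Constraint 1 (W != X) on D(W)={3,4,5,7} D(X)={5,8,9}: no change => not a revision
Constraint 2 (X != W) on D(X)={5,8,9} D(W)={3,4,5,7}: no change => not a revision
Constraint 3 (X != W) on D(X)={5,8,9} D(W)={3,4,5,7}: no change => not a revision
Total revisions = 0

Answer: 0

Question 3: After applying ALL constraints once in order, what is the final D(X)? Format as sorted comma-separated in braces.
Constraint 1 (W != X) on D(W)={3,4,5,7} D(X)={5,8,9}: no change
Constraint 2 (X != W) on D(X)={5,8,9} D(W)={3,4,5,7}: no change
Constraint 3 (X != W) on D(X)={5,8,9} D(W)={3,4,5,7}: no change
So after all 3 constraints: D(X) = {5,8,9}

Answer: {5,8,9}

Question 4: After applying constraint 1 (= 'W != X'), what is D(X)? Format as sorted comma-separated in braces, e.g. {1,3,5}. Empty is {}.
Answer: {5,8,9}

Derivation:
Constraint 1 (W != X) on D(W)={3,4,5,7} D(X)={5,8,9}: no change
So after constraint 1: D(X) = {5,8,9}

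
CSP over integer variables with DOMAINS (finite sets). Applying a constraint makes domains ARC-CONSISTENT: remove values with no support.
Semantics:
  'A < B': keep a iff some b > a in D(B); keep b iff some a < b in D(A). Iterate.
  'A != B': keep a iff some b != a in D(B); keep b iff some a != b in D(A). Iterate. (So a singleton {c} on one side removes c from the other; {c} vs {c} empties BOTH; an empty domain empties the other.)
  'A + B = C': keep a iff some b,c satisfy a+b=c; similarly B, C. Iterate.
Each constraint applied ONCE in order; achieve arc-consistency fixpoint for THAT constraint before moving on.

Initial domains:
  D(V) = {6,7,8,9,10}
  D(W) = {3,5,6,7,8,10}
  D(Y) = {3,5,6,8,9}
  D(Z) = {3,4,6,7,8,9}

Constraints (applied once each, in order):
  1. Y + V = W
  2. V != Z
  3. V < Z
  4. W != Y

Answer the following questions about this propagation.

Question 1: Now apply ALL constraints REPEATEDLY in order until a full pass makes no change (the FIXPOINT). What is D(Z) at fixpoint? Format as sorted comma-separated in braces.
pass 0 (initial): D(Z)={3,4,6,7,8,9}
pass 1: V {6,7,8,9,10}->{7}; W {3,5,6,7,8,10}->{10}; Y {3,5,6,8,9}->{3}; Z {3,4,6,7,8,9}->{8,9}
pass 2: no change
Fixpoint after 2 passes: D(Z) = {8,9}

Answer: {8,9}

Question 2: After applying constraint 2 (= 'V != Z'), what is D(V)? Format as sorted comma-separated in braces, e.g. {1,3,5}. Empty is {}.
Answer: {7}

Derivation:
Constraint 1 (Y + V = W) on D(Y)={3,5,6,8,9} D(V)={6,7,8,9,10} D(W)={3,5,6,7,8,10}: Y {3,5,6,8,9}->{3}; V {6,7,8,9,10}->{7}; W {3,5,6,7,8,10}->{10}
Constraint 2 (V != Z) on D(V)={7} D(Z)={3,4,6,7,8,9}: Z {3,4,6,7,8,9}->{3,4,6,8,9}
So after constraint 2: D(V) = {7}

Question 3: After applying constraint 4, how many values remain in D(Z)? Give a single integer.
Answer: 2

Derivation:
Constraint 1 (Y + V = W) on D(Y)={3,5,6,8,9} D(V)={6,7,8,9,10} D(W)={3,5,6,7,8,10}: Y {3,5,6,8,9}->{3}; V {6,7,8,9,10}->{7}; W {3,5,6,7,8,10}->{10}
Constraint 2 (V != Z) on D(V)={7} D(Z)={3,4,6,7,8,9}: Z {3,4,6,7,8,9}->{3,4,6,8,9}
Constraint 3 (V < Z) on D(V)={7} D(Z)={3,4,6,8,9}: Z {3,4,6,8,9}->{8,9}
Constraint 4 (W != Y) on D(W)={10} D(Y)={3}: no change
So after constraint 4: D(Z)={8,9}, size = 2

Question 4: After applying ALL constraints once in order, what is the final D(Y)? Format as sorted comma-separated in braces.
Constraint 1 (Y + V = W) on D(Y)={3,5,6,8,9} D(V)={6,7,8,9,10} D(W)={3,5,6,7,8,10}: Y {3,5,6,8,9}->{3}; V {6,7,8,9,10}->{7}; W {3,5,6,7,8,10}->{10}
Constraint 2 (V != Z) on D(V)={7} D(Z)={3,4,6,7,8,9}: Z {3,4,6,7,8,9}->{3,4,6,8,9}
Constraint 3 (V < Z) on D(V)={7} D(Z)={3,4,6,8,9}: Z {3,4,6,8,9}->{8,9}
Constraint 4 (W != Y) on D(W)={10} D(Y)={3}: no change
So after all 4 constraints: D(Y) = {3}

Answer: {3}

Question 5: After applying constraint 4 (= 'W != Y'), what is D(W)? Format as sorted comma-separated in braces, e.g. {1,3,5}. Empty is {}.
Constraint 1 (Y + V = W) on D(Y)={3,5,6,8,9} D(V)={6,7,8,9,10} D(W)={3,5,6,7,8,10}: Y {3,5,6,8,9}->{3}; V {6,7,8,9,10}->{7}; W {3,5,6,7,8,10}->{10}
Constraint 2 (V != Z) on D(V)={7} D(Z)={3,4,6,7,8,9}: Z {3,4,6,7,8,9}->{3,4,6,8,9}
Constraint 3 (V < Z) on D(V)={7} D(Z)={3,4,6,8,9}: Z {3,4,6,8,9}->{8,9}
Constraint 4 (W != Y) on D(W)={10} D(Y)={3}: no change
So after constraint 4: D(W) = {10}

Answer: {10}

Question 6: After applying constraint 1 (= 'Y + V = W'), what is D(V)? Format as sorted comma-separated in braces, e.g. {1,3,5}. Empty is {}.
Constraint 1 (Y + V = W) on D(Y)={3,5,6,8,9} D(V)={6,7,8,9,10} D(W)={3,5,6,7,8,10}: Y {3,5,6,8,9}->{3}; V {6,7,8,9,10}->{7}; W {3,5,6,7,8,10}->{10}
So after constraint 1: D(V) = {7}

Answer: {7}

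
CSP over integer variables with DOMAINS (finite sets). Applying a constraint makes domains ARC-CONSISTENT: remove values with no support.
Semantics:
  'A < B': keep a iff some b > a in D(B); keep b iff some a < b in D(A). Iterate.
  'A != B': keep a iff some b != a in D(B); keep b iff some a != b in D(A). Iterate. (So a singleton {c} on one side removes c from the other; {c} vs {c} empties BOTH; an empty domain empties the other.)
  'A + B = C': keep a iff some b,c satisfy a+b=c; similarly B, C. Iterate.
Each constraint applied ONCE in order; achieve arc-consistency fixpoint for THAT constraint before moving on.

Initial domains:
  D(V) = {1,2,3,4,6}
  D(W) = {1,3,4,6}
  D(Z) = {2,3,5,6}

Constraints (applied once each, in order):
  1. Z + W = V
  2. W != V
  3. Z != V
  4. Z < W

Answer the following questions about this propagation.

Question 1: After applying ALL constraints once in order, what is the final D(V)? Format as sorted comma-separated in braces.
Answer: {3,4,6}

Derivation:
Constraint 1 (Z + W = V) on D(Z)={2,3,5,6} D(W)={1,3,4,6} D(V)={1,2,3,4,6}: Z {2,3,5,6}->{2,3,5}; W {1,3,4,6}->{1,3,4}; V {1,2,3,4,6}->{3,4,6}
Constraint 2 (W != V) on D(W)={1,3,4} D(V)={3,4,6}: no change
Constraint 3 (Z != V) on D(Z)={2,3,5} D(V)={3,4,6}: no change
Constraint 4 (Z < W) on D(Z)={2,3,5} D(W)={1,3,4}: Z {2,3,5}->{2,3}; W {1,3,4}->{3,4}
So after all 4 constraints: D(V) = {3,4,6}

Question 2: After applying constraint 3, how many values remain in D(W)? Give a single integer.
Constraint 1 (Z + W = V) on D(Z)={2,3,5,6} D(W)={1,3,4,6} D(V)={1,2,3,4,6}: Z {2,3,5,6}->{2,3,5}; W {1,3,4,6}->{1,3,4}; V {1,2,3,4,6}->{3,4,6}
Constraint 2 (W != V) on D(W)={1,3,4} D(V)={3,4,6}: no change
Constraint 3 (Z != V) on D(Z)={2,3,5} D(V)={3,4,6}: no change
So after constraint 3: D(W)={1,3,4}, size = 3

Answer: 3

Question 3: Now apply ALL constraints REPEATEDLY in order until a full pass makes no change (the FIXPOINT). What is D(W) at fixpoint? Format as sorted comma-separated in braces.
pass 0 (initial): D(W)={1,3,4,6}
pass 1: V {1,2,3,4,6}->{3,4,6}; W {1,3,4,6}->{3,4}; Z {2,3,5,6}->{2,3}
pass 2: V {3,4,6}->{6}
pass 3: no change
Fixpoint after 3 passes: D(W) = {3,4}

Answer: {3,4}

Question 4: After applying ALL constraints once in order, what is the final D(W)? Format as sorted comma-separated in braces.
Answer: {3,4}

Derivation:
Constraint 1 (Z + W = V) on D(Z)={2,3,5,6} D(W)={1,3,4,6} D(V)={1,2,3,4,6}: Z {2,3,5,6}->{2,3,5}; W {1,3,4,6}->{1,3,4}; V {1,2,3,4,6}->{3,4,6}
Constraint 2 (W != V) on D(W)={1,3,4} D(V)={3,4,6}: no change
Constraint 3 (Z != V) on D(Z)={2,3,5} D(V)={3,4,6}: no change
Constraint 4 (Z < W) on D(Z)={2,3,5} D(W)={1,3,4}: Z {2,3,5}->{2,3}; W {1,3,4}->{3,4}
So after all 4 constraints: D(W) = {3,4}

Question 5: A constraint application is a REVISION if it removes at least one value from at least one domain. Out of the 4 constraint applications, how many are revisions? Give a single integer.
Answer: 2

Derivation:
Constraint 1 (Z + W = V) on D(Z)={2,3,5,6} D(W)={1,3,4,6} D(V)={1,2,3,4,6}: Z {2,3,5,6}->{2,3,5}; W {1,3,4,6}->{1,3,4}; V {1,2,3,4,6}->{3,4,6} => REVISION
Constraint 2 (W != V) on D(W)={1,3,4} D(V)={3,4,6}: no change => not a revision
Constraint 3 (Z != V) on D(Z)={2,3,5} D(V)={3,4,6}: no change => not a revision
Constraint 4 (Z < W) on D(Z)={2,3,5} D(W)={1,3,4}: Z {2,3,5}->{2,3}; W {1,3,4}->{3,4} => REVISION
Total revisions = 2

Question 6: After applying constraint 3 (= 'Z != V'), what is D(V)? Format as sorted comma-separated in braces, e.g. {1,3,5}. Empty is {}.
Answer: {3,4,6}

Derivation:
Constraint 1 (Z + W = V) on D(Z)={2,3,5,6} D(W)={1,3,4,6} D(V)={1,2,3,4,6}: Z {2,3,5,6}->{2,3,5}; W {1,3,4,6}->{1,3,4}; V {1,2,3,4,6}->{3,4,6}
Constraint 2 (W != V) on D(W)={1,3,4} D(V)={3,4,6}: no change
Constraint 3 (Z != V) on D(Z)={2,3,5} D(V)={3,4,6}: no change
So after constraint 3: D(V) = {3,4,6}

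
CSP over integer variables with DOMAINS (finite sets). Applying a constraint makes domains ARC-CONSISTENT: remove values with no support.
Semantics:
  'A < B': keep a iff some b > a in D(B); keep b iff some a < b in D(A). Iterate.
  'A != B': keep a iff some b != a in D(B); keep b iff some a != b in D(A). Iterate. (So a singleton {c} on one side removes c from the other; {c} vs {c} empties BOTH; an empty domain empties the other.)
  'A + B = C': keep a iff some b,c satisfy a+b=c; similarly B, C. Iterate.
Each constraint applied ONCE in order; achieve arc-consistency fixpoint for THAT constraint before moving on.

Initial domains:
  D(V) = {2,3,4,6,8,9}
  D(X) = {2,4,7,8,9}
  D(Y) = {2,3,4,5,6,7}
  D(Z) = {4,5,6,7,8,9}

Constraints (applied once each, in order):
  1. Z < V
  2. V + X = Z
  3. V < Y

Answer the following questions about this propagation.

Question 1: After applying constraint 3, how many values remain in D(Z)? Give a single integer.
Constraint 1 (Z < V) on D(Z)={4,5,6,7,8,9} D(V)={2,3,4,6,8,9}: Z {4,5,6,7,8,9}->{4,5,6,7,8}; V {2,3,4,6,8,9}->{6,8,9}
Constraint 2 (V + X = Z) on D(V)={6,8,9} D(X)={2,4,7,8,9} D(Z)={4,5,6,7,8}: V {6,8,9}->{6}; X {2,4,7,8,9}->{2}; Z {4,5,6,7,8}->{8}
Constraint 3 (V < Y) on D(V)={6} D(Y)={2,3,4,5,6,7}: Y {2,3,4,5,6,7}->{7}
So after constraint 3: D(Z)={8}, size = 1

Answer: 1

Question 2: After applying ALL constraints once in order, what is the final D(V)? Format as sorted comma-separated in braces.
Answer: {6}

Derivation:
Constraint 1 (Z < V) on D(Z)={4,5,6,7,8,9} D(V)={2,3,4,6,8,9}: Z {4,5,6,7,8,9}->{4,5,6,7,8}; V {2,3,4,6,8,9}->{6,8,9}
Constraint 2 (V + X = Z) on D(V)={6,8,9} D(X)={2,4,7,8,9} D(Z)={4,5,6,7,8}: V {6,8,9}->{6}; X {2,4,7,8,9}->{2}; Z {4,5,6,7,8}->{8}
Constraint 3 (V < Y) on D(V)={6} D(Y)={2,3,4,5,6,7}: Y {2,3,4,5,6,7}->{7}
So after all 3 constraints: D(V) = {6}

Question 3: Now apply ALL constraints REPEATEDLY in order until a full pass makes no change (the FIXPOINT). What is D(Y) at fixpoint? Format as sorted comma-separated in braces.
pass 0 (initial): D(Y)={2,3,4,5,6,7}
pass 1: V {2,3,4,6,8,9}->{6}; X {2,4,7,8,9}->{2}; Y {2,3,4,5,6,7}->{7}; Z {4,5,6,7,8,9}->{8}
pass 2: V {6}->{}; X {2}->{}; Y {7}->{}; Z {8}->{}
pass 3: no change
Fixpoint after 3 passes: D(Y) = {}

Answer: {}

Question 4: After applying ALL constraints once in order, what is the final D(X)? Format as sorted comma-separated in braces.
Answer: {2}

Derivation:
Constraint 1 (Z < V) on D(Z)={4,5,6,7,8,9} D(V)={2,3,4,6,8,9}: Z {4,5,6,7,8,9}->{4,5,6,7,8}; V {2,3,4,6,8,9}->{6,8,9}
Constraint 2 (V + X = Z) on D(V)={6,8,9} D(X)={2,4,7,8,9} D(Z)={4,5,6,7,8}: V {6,8,9}->{6}; X {2,4,7,8,9}->{2}; Z {4,5,6,7,8}->{8}
Constraint 3 (V < Y) on D(V)={6} D(Y)={2,3,4,5,6,7}: Y {2,3,4,5,6,7}->{7}
So after all 3 constraints: D(X) = {2}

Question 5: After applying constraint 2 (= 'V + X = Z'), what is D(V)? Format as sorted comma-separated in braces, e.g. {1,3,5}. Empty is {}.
Constraint 1 (Z < V) on D(Z)={4,5,6,7,8,9} D(V)={2,3,4,6,8,9}: Z {4,5,6,7,8,9}->{4,5,6,7,8}; V {2,3,4,6,8,9}->{6,8,9}
Constraint 2 (V + X = Z) on D(V)={6,8,9} D(X)={2,4,7,8,9} D(Z)={4,5,6,7,8}: V {6,8,9}->{6}; X {2,4,7,8,9}->{2}; Z {4,5,6,7,8}->{8}
So after constraint 2: D(V) = {6}

Answer: {6}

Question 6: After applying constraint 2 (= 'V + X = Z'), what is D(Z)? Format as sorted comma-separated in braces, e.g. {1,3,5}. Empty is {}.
Constraint 1 (Z < V) on D(Z)={4,5,6,7,8,9} D(V)={2,3,4,6,8,9}: Z {4,5,6,7,8,9}->{4,5,6,7,8}; V {2,3,4,6,8,9}->{6,8,9}
Constraint 2 (V + X = Z) on D(V)={6,8,9} D(X)={2,4,7,8,9} D(Z)={4,5,6,7,8}: V {6,8,9}->{6}; X {2,4,7,8,9}->{2}; Z {4,5,6,7,8}->{8}
So after constraint 2: D(Z) = {8}

Answer: {8}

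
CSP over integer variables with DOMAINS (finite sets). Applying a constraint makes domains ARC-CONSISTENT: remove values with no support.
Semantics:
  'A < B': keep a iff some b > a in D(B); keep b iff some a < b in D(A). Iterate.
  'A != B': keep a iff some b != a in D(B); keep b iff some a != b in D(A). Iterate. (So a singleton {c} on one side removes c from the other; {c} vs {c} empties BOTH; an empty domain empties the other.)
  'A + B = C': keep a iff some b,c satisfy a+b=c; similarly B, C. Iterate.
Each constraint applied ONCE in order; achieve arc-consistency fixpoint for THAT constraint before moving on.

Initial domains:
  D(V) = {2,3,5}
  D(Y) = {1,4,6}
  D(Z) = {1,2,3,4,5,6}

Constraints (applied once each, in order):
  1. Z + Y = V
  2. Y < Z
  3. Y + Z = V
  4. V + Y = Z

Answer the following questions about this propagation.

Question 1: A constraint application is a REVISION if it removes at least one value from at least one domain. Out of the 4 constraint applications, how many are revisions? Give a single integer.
Constraint 1 (Z + Y = V) on D(Z)={1,2,3,4,5,6} D(Y)={1,4,6} D(V)={2,3,5}: Z {1,2,3,4,5,6}->{1,2,4}; Y {1,4,6}->{1,4} => REVISION
Constraint 2 (Y < Z) on D(Y)={1,4} D(Z)={1,2,4}: Y {1,4}->{1}; Z {1,2,4}->{2,4} => REVISION
Constraint 3 (Y + Z = V) on D(Y)={1} D(Z)={2,4} D(V)={2,3,5}: V {2,3,5}->{3,5} => REVISION
Constraint 4 (V + Y = Z) on D(V)={3,5} D(Y)={1} D(Z)={2,4}: V {3,5}->{3}; Z {2,4}->{4} => REVISION
Total revisions = 4

Answer: 4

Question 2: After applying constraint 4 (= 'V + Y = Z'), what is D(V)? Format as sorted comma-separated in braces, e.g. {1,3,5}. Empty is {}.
Answer: {3}

Derivation:
Constraint 1 (Z + Y = V) on D(Z)={1,2,3,4,5,6} D(Y)={1,4,6} D(V)={2,3,5}: Z {1,2,3,4,5,6}->{1,2,4}; Y {1,4,6}->{1,4}
Constraint 2 (Y < Z) on D(Y)={1,4} D(Z)={1,2,4}: Y {1,4}->{1}; Z {1,2,4}->{2,4}
Constraint 3 (Y + Z = V) on D(Y)={1} D(Z)={2,4} D(V)={2,3,5}: V {2,3,5}->{3,5}
Constraint 4 (V + Y = Z) on D(V)={3,5} D(Y)={1} D(Z)={2,4}: V {3,5}->{3}; Z {2,4}->{4}
So after constraint 4: D(V) = {3}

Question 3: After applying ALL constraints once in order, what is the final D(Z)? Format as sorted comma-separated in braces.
Answer: {4}

Derivation:
Constraint 1 (Z + Y = V) on D(Z)={1,2,3,4,5,6} D(Y)={1,4,6} D(V)={2,3,5}: Z {1,2,3,4,5,6}->{1,2,4}; Y {1,4,6}->{1,4}
Constraint 2 (Y < Z) on D(Y)={1,4} D(Z)={1,2,4}: Y {1,4}->{1}; Z {1,2,4}->{2,4}
Constraint 3 (Y + Z = V) on D(Y)={1} D(Z)={2,4} D(V)={2,3,5}: V {2,3,5}->{3,5}
Constraint 4 (V + Y = Z) on D(V)={3,5} D(Y)={1} D(Z)={2,4}: V {3,5}->{3}; Z {2,4}->{4}
So after all 4 constraints: D(Z) = {4}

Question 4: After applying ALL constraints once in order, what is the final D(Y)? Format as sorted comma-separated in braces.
Answer: {1}

Derivation:
Constraint 1 (Z + Y = V) on D(Z)={1,2,3,4,5,6} D(Y)={1,4,6} D(V)={2,3,5}: Z {1,2,3,4,5,6}->{1,2,4}; Y {1,4,6}->{1,4}
Constraint 2 (Y < Z) on D(Y)={1,4} D(Z)={1,2,4}: Y {1,4}->{1}; Z {1,2,4}->{2,4}
Constraint 3 (Y + Z = V) on D(Y)={1} D(Z)={2,4} D(V)={2,3,5}: V {2,3,5}->{3,5}
Constraint 4 (V + Y = Z) on D(V)={3,5} D(Y)={1} D(Z)={2,4}: V {3,5}->{3}; Z {2,4}->{4}
So after all 4 constraints: D(Y) = {1}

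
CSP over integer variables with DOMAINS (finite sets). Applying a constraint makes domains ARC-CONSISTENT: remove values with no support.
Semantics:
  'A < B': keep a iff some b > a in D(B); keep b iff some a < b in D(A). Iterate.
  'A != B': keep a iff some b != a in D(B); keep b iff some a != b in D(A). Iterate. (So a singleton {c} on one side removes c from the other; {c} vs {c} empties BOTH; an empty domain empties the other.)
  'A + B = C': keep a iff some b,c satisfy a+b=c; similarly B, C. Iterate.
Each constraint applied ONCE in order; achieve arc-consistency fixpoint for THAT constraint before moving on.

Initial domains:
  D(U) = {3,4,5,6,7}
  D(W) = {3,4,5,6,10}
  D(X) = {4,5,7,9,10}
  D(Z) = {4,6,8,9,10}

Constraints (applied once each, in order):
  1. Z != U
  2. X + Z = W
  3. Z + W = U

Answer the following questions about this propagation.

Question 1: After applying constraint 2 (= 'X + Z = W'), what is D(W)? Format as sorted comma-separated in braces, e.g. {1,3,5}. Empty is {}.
Answer: {10}

Derivation:
Constraint 1 (Z != U) on D(Z)={4,6,8,9,10} D(U)={3,4,5,6,7}: no change
Constraint 2 (X + Z = W) on D(X)={4,5,7,9,10} D(Z)={4,6,8,9,10} D(W)={3,4,5,6,10}: X {4,5,7,9,10}->{4}; Z {4,6,8,9,10}->{6}; W {3,4,5,6,10}->{10}
So after constraint 2: D(W) = {10}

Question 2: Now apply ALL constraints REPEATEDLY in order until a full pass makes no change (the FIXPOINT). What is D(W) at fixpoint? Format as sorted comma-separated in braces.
Answer: {}

Derivation:
pass 0 (initial): D(W)={3,4,5,6,10}
pass 1: U {3,4,5,6,7}->{}; W {3,4,5,6,10}->{}; X {4,5,7,9,10}->{4}; Z {4,6,8,9,10}->{}
pass 2: X {4}->{}
pass 3: no change
Fixpoint after 3 passes: D(W) = {}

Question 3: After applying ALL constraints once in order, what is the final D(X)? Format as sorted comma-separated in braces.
Answer: {4}

Derivation:
Constraint 1 (Z != U) on D(Z)={4,6,8,9,10} D(U)={3,4,5,6,7}: no change
Constraint 2 (X + Z = W) on D(X)={4,5,7,9,10} D(Z)={4,6,8,9,10} D(W)={3,4,5,6,10}: X {4,5,7,9,10}->{4}; Z {4,6,8,9,10}->{6}; W {3,4,5,6,10}->{10}
Constraint 3 (Z + W = U) on D(Z)={6} D(W)={10} D(U)={3,4,5,6,7}: Z {6}->{}; W {10}->{}; U {3,4,5,6,7}->{}
So after all 3 constraints: D(X) = {4}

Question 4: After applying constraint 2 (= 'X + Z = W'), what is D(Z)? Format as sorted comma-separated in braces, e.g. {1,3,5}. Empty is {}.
Answer: {6}

Derivation:
Constraint 1 (Z != U) on D(Z)={4,6,8,9,10} D(U)={3,4,5,6,7}: no change
Constraint 2 (X + Z = W) on D(X)={4,5,7,9,10} D(Z)={4,6,8,9,10} D(W)={3,4,5,6,10}: X {4,5,7,9,10}->{4}; Z {4,6,8,9,10}->{6}; W {3,4,5,6,10}->{10}
So after constraint 2: D(Z) = {6}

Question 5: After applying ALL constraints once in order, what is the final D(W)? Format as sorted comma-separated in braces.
Answer: {}

Derivation:
Constraint 1 (Z != U) on D(Z)={4,6,8,9,10} D(U)={3,4,5,6,7}: no change
Constraint 2 (X + Z = W) on D(X)={4,5,7,9,10} D(Z)={4,6,8,9,10} D(W)={3,4,5,6,10}: X {4,5,7,9,10}->{4}; Z {4,6,8,9,10}->{6}; W {3,4,5,6,10}->{10}
Constraint 3 (Z + W = U) on D(Z)={6} D(W)={10} D(U)={3,4,5,6,7}: Z {6}->{}; W {10}->{}; U {3,4,5,6,7}->{}
So after all 3 constraints: D(W) = {}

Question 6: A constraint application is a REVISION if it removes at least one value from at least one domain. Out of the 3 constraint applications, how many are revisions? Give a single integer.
Answer: 2

Derivation:
Constraint 1 (Z != U) on D(Z)={4,6,8,9,10} D(U)={3,4,5,6,7}: no change => not a revision
Constraint 2 (X + Z = W) on D(X)={4,5,7,9,10} D(Z)={4,6,8,9,10} D(W)={3,4,5,6,10}: X {4,5,7,9,10}->{4}; Z {4,6,8,9,10}->{6}; W {3,4,5,6,10}->{10} => REVISION
Constraint 3 (Z + W = U) on D(Z)={6} D(W)={10} D(U)={3,4,5,6,7}: Z {6}->{}; W {10}->{}; U {3,4,5,6,7}->{} => REVISION
Total revisions = 2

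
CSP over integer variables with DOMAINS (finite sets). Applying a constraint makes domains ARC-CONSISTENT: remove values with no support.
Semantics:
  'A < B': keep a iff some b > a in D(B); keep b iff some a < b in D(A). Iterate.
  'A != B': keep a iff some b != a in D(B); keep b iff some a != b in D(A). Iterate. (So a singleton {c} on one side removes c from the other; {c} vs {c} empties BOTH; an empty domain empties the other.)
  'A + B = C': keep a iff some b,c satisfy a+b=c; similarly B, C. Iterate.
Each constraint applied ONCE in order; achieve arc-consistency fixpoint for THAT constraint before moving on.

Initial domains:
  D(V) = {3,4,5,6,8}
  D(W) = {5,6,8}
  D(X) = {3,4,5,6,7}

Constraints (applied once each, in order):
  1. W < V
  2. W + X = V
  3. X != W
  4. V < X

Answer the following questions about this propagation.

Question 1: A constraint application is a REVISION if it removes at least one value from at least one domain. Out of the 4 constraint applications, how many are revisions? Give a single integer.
Answer: 3

Derivation:
Constraint 1 (W < V) on D(W)={5,6,8} D(V)={3,4,5,6,8}: W {5,6,8}->{5,6}; V {3,4,5,6,8}->{6,8} => REVISION
Constraint 2 (W + X = V) on D(W)={5,6} D(X)={3,4,5,6,7} D(V)={6,8}: W {5,6}->{5}; X {3,4,5,6,7}->{3}; V {6,8}->{8} => REVISION
Constraint 3 (X != W) on D(X)={3} D(W)={5}: no change => not a revision
Constraint 4 (V < X) on D(V)={8} D(X)={3}: V {8}->{}; X {3}->{} => REVISION
Total revisions = 3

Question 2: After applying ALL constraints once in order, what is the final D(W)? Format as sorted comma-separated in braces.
Answer: {5}

Derivation:
Constraint 1 (W < V) on D(W)={5,6,8} D(V)={3,4,5,6,8}: W {5,6,8}->{5,6}; V {3,4,5,6,8}->{6,8}
Constraint 2 (W + X = V) on D(W)={5,6} D(X)={3,4,5,6,7} D(V)={6,8}: W {5,6}->{5}; X {3,4,5,6,7}->{3}; V {6,8}->{8}
Constraint 3 (X != W) on D(X)={3} D(W)={5}: no change
Constraint 4 (V < X) on D(V)={8} D(X)={3}: V {8}->{}; X {3}->{}
So after all 4 constraints: D(W) = {5}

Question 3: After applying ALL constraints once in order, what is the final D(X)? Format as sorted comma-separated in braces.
Constraint 1 (W < V) on D(W)={5,6,8} D(V)={3,4,5,6,8}: W {5,6,8}->{5,6}; V {3,4,5,6,8}->{6,8}
Constraint 2 (W + X = V) on D(W)={5,6} D(X)={3,4,5,6,7} D(V)={6,8}: W {5,6}->{5}; X {3,4,5,6,7}->{3}; V {6,8}->{8}
Constraint 3 (X != W) on D(X)={3} D(W)={5}: no change
Constraint 4 (V < X) on D(V)={8} D(X)={3}: V {8}->{}; X {3}->{}
So after all 4 constraints: D(X) = {}

Answer: {}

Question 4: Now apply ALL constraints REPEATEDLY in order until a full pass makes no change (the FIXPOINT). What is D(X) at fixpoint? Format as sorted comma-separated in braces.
pass 0 (initial): D(X)={3,4,5,6,7}
pass 1: V {3,4,5,6,8}->{}; W {5,6,8}->{5}; X {3,4,5,6,7}->{}
pass 2: W {5}->{}
pass 3: no change
Fixpoint after 3 passes: D(X) = {}

Answer: {}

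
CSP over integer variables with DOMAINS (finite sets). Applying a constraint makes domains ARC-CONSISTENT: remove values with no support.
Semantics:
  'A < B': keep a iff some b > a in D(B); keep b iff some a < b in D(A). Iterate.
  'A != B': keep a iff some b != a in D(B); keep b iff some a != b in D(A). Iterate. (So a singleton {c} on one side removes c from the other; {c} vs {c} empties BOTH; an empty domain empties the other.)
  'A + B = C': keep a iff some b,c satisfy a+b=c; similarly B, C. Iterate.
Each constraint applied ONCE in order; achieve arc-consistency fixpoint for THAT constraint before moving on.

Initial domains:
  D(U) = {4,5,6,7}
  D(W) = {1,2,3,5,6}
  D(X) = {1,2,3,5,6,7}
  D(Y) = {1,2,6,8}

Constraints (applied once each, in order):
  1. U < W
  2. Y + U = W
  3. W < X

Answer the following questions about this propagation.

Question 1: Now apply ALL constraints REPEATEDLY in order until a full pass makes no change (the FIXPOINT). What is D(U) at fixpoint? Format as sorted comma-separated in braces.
Answer: {4,5}

Derivation:
pass 0 (initial): D(U)={4,5,6,7}
pass 1: U {4,5,6,7}->{4,5}; W {1,2,3,5,6}->{5,6}; X {1,2,3,5,6,7}->{6,7}; Y {1,2,6,8}->{1,2}
pass 2: no change
Fixpoint after 2 passes: D(U) = {4,5}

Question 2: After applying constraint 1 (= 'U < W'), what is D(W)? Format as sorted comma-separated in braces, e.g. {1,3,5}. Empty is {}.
Answer: {5,6}

Derivation:
Constraint 1 (U < W) on D(U)={4,5,6,7} D(W)={1,2,3,5,6}: U {4,5,6,7}->{4,5}; W {1,2,3,5,6}->{5,6}
So after constraint 1: D(W) = {5,6}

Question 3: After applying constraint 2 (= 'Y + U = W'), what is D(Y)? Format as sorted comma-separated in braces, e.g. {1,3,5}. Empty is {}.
Constraint 1 (U < W) on D(U)={4,5,6,7} D(W)={1,2,3,5,6}: U {4,5,6,7}->{4,5}; W {1,2,3,5,6}->{5,6}
Constraint 2 (Y + U = W) on D(Y)={1,2,6,8} D(U)={4,5} D(W)={5,6}: Y {1,2,6,8}->{1,2}
So after constraint 2: D(Y) = {1,2}

Answer: {1,2}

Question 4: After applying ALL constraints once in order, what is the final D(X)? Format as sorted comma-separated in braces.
Answer: {6,7}

Derivation:
Constraint 1 (U < W) on D(U)={4,5,6,7} D(W)={1,2,3,5,6}: U {4,5,6,7}->{4,5}; W {1,2,3,5,6}->{5,6}
Constraint 2 (Y + U = W) on D(Y)={1,2,6,8} D(U)={4,5} D(W)={5,6}: Y {1,2,6,8}->{1,2}
Constraint 3 (W < X) on D(W)={5,6} D(X)={1,2,3,5,6,7}: X {1,2,3,5,6,7}->{6,7}
So after all 3 constraints: D(X) = {6,7}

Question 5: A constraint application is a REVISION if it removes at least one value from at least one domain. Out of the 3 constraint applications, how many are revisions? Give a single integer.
Answer: 3

Derivation:
Constraint 1 (U < W) on D(U)={4,5,6,7} D(W)={1,2,3,5,6}: U {4,5,6,7}->{4,5}; W {1,2,3,5,6}->{5,6} => REVISION
Constraint 2 (Y + U = W) on D(Y)={1,2,6,8} D(U)={4,5} D(W)={5,6}: Y {1,2,6,8}->{1,2} => REVISION
Constraint 3 (W < X) on D(W)={5,6} D(X)={1,2,3,5,6,7}: X {1,2,3,5,6,7}->{6,7} => REVISION
Total revisions = 3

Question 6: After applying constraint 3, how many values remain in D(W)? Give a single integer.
Constraint 1 (U < W) on D(U)={4,5,6,7} D(W)={1,2,3,5,6}: U {4,5,6,7}->{4,5}; W {1,2,3,5,6}->{5,6}
Constraint 2 (Y + U = W) on D(Y)={1,2,6,8} D(U)={4,5} D(W)={5,6}: Y {1,2,6,8}->{1,2}
Constraint 3 (W < X) on D(W)={5,6} D(X)={1,2,3,5,6,7}: X {1,2,3,5,6,7}->{6,7}
So after constraint 3: D(W)={5,6}, size = 2

Answer: 2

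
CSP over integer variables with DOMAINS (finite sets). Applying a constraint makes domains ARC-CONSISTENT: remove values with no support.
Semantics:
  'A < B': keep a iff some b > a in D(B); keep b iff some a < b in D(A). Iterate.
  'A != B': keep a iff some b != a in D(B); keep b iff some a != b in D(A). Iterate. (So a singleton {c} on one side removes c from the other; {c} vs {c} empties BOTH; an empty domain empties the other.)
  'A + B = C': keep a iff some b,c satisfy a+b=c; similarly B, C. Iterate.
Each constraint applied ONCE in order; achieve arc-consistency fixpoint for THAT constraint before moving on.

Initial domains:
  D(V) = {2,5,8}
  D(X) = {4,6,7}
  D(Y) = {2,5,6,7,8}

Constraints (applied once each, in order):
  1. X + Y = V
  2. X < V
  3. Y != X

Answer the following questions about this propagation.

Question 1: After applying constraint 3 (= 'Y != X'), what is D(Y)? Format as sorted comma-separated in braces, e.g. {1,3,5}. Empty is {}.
Constraint 1 (X + Y = V) on D(X)={4,6,7} D(Y)={2,5,6,7,8} D(V)={2,5,8}: X {4,6,7}->{6}; Y {2,5,6,7,8}->{2}; V {2,5,8}->{8}
Constraint 2 (X < V) on D(X)={6} D(V)={8}: no change
Constraint 3 (Y != X) on D(Y)={2} D(X)={6}: no change
So after constraint 3: D(Y) = {2}

Answer: {2}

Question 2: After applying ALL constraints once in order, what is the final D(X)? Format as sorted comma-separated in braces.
Constraint 1 (X + Y = V) on D(X)={4,6,7} D(Y)={2,5,6,7,8} D(V)={2,5,8}: X {4,6,7}->{6}; Y {2,5,6,7,8}->{2}; V {2,5,8}->{8}
Constraint 2 (X < V) on D(X)={6} D(V)={8}: no change
Constraint 3 (Y != X) on D(Y)={2} D(X)={6}: no change
So after all 3 constraints: D(X) = {6}

Answer: {6}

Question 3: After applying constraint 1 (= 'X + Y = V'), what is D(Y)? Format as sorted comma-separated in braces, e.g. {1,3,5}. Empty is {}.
Constraint 1 (X + Y = V) on D(X)={4,6,7} D(Y)={2,5,6,7,8} D(V)={2,5,8}: X {4,6,7}->{6}; Y {2,5,6,7,8}->{2}; V {2,5,8}->{8}
So after constraint 1: D(Y) = {2}

Answer: {2}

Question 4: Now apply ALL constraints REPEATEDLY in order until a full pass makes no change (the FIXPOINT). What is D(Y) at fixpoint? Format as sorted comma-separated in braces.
Answer: {2}

Derivation:
pass 0 (initial): D(Y)={2,5,6,7,8}
pass 1: V {2,5,8}->{8}; X {4,6,7}->{6}; Y {2,5,6,7,8}->{2}
pass 2: no change
Fixpoint after 2 passes: D(Y) = {2}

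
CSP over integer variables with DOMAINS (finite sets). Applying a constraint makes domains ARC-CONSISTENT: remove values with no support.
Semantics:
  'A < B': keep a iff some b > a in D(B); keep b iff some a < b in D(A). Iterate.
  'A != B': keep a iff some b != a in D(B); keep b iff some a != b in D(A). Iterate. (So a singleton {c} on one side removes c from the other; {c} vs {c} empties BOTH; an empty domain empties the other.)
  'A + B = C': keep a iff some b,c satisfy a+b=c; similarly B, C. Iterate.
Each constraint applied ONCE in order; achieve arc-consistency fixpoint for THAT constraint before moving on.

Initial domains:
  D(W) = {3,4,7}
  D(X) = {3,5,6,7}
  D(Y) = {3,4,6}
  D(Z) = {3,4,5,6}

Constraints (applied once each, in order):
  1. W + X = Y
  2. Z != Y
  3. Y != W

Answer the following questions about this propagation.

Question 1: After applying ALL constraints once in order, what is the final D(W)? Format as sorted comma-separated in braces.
Answer: {3}

Derivation:
Constraint 1 (W + X = Y) on D(W)={3,4,7} D(X)={3,5,6,7} D(Y)={3,4,6}: W {3,4,7}->{3}; X {3,5,6,7}->{3}; Y {3,4,6}->{6}
Constraint 2 (Z != Y) on D(Z)={3,4,5,6} D(Y)={6}: Z {3,4,5,6}->{3,4,5}
Constraint 3 (Y != W) on D(Y)={6} D(W)={3}: no change
So after all 3 constraints: D(W) = {3}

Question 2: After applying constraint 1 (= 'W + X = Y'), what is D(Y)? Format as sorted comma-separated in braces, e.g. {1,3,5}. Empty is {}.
Constraint 1 (W + X = Y) on D(W)={3,4,7} D(X)={3,5,6,7} D(Y)={3,4,6}: W {3,4,7}->{3}; X {3,5,6,7}->{3}; Y {3,4,6}->{6}
So after constraint 1: D(Y) = {6}

Answer: {6}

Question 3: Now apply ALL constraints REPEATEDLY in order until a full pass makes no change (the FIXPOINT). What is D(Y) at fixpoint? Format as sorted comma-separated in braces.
pass 0 (initial): D(Y)={3,4,6}
pass 1: W {3,4,7}->{3}; X {3,5,6,7}->{3}; Y {3,4,6}->{6}; Z {3,4,5,6}->{3,4,5}
pass 2: no change
Fixpoint after 2 passes: D(Y) = {6}

Answer: {6}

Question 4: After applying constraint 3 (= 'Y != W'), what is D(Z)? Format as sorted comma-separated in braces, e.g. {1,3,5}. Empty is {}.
Constraint 1 (W + X = Y) on D(W)={3,4,7} D(X)={3,5,6,7} D(Y)={3,4,6}: W {3,4,7}->{3}; X {3,5,6,7}->{3}; Y {3,4,6}->{6}
Constraint 2 (Z != Y) on D(Z)={3,4,5,6} D(Y)={6}: Z {3,4,5,6}->{3,4,5}
Constraint 3 (Y != W) on D(Y)={6} D(W)={3}: no change
So after constraint 3: D(Z) = {3,4,5}

Answer: {3,4,5}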